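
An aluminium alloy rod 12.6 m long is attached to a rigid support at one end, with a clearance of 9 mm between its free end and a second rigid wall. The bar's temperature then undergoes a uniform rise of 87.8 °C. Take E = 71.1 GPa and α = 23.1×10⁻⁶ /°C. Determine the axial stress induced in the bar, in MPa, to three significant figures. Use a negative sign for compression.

-93.4 MPa

Free thermal expansion αLΔT = 23.1e-6 · 12600 · 87.8 = 25.56 mm.
The walls engage after the gap closes; constrained expansion = 25.56 − 9 = 16.56 mm.
The walls impose strain ε = −(16.56)/12600 = -1.3139e-03; σ = Eε = 71100 · -1.3139e-03 = -93.42 MPa.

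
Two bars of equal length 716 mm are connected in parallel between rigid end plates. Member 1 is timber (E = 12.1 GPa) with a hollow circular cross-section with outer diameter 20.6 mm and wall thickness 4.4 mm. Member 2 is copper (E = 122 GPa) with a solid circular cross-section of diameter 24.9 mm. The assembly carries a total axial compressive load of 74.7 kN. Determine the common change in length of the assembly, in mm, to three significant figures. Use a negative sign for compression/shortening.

-0.861 mm

A_1 = 223.9 mm².
A_2 = 487 mm².
Equal strain + equilibrium ⇒ each member carries load in proportion to AE: A₁E₁ = 2710000 N, A₂E₂ = 59410000 N, ΣAE = 62120000 N.
δ = PL/ΣAE = -74700·716/62120000 = -0.861 mm.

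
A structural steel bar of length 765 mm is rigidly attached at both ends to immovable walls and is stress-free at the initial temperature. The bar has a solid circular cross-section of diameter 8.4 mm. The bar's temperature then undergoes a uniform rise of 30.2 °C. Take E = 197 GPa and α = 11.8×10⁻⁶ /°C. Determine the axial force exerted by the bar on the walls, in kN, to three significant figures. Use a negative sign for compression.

Free thermal expansion αLΔT = 11.8e-6 · 765 · 30.2 = 0.2726 mm.
The walls impose strain ε = −(0.2726)/765 = -3.5636e-04; σ = Eε = 197000 · -3.5636e-04 = -70.2 MPa.
Wall reaction R = σ·A = -70.2·55.42 = -3890 N = -3.89 kN.

-3.89 kN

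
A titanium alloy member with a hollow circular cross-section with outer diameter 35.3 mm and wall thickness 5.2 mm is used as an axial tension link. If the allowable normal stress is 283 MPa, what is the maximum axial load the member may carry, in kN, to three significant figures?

A = 491.7 mm².
P_max = σ_allow · A = 283 · 491.7 = 139200 N = 139.2 kN.

139 kN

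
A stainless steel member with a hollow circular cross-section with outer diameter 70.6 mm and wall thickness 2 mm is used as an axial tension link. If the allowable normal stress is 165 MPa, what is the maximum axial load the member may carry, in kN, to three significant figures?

71.1 kN

A = 431 mm².
P_max = σ_allow · A = 165 · 431 = 71120 N = 71.12 kN.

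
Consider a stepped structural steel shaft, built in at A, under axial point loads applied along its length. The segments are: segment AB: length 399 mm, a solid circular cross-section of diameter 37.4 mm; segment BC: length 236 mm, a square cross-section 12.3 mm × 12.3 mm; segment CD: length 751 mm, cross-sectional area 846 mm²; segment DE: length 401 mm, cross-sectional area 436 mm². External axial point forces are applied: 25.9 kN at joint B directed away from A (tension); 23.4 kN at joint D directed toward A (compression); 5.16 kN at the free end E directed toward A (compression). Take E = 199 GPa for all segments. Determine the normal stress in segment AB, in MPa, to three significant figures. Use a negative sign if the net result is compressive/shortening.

-2.42 MPa

Internal axial forces (sectioning from the free end, tension +): N_DE = -5.16 kN, N_CD = -28.56 kN, N_BC = -28.56 kN, N_AB = -2.66 kN.
A_AB = 1099 mm².
σ_AB = N_AB/A_AB = -2660/1099 = -2.421 MPa.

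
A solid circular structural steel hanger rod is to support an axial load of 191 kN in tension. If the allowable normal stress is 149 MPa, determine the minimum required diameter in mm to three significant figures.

40.4 mm

Required area A ≥ P/σ_allow = 191000/149 = 1282 mm².
For a solid circular section, d ≥ √(4A/π) = 40.4 mm.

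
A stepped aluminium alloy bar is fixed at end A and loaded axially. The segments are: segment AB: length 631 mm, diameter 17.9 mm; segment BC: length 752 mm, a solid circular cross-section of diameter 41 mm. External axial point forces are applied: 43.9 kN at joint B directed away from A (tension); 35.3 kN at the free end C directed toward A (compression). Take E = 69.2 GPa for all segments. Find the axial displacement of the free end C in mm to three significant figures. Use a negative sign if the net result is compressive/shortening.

0.0211 mm

Internal axial forces (sectioning from the free end, tension +): N_BC = -35.3 kN, N_AB = 8.6 kN.
A_AB = 251.6 mm².
A_BC = 1320 mm².
δ_AB = 8600·631/(251.6·69200) = 0.3116 mm
δ_BC = -35300·752/(1320·69200) = -0.2906 mm
δ = Σδ_i = 0.02106 mm.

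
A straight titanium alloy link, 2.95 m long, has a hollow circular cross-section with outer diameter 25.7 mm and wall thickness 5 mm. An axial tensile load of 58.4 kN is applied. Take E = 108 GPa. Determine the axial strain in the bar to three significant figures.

0.00166

A = 325.2 mm².
σ = N/A = 179.6 MPa; ε = σ/E = 179.6/108000 = 1.663e-03.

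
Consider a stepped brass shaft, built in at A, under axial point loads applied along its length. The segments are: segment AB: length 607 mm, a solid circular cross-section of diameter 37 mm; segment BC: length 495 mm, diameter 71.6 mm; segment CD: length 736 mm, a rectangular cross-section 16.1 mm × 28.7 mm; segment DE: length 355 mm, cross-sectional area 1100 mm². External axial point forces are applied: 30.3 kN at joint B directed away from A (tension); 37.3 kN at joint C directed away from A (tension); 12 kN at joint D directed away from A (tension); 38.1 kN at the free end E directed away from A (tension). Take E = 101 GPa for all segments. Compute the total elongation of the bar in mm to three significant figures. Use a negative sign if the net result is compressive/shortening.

1.68 mm

Internal axial forces (sectioning from the free end, tension +): N_DE = 38.1 kN, N_CD = 50.1 kN, N_BC = 87.4 kN, N_AB = 117.7 kN.
A_AB = 1075 mm².
A_BC = 4026 mm².
A_CD = 462.1 mm².
δ_AB = 117700·607/(1075·101000) = 0.6579 mm
δ_BC = 87400·495/(4026·101000) = 0.1064 mm
δ_CD = 50100·736/(462.1·101000) = 0.7901 mm
δ_DE = 38100·355/(1100·101000) = 0.1217 mm
δ = Σδ_i = 1.676 mm.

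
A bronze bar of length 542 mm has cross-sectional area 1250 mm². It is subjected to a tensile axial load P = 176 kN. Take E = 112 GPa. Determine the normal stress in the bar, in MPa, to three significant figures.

141 MPa

σ = N/A = 176000/1250 = 140.8 MPa.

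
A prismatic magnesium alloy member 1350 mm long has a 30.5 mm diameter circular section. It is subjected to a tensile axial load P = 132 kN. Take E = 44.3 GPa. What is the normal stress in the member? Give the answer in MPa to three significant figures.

A = 730.6 mm².
σ = N/A = 132000/730.6 = 180.7 MPa.

181 MPa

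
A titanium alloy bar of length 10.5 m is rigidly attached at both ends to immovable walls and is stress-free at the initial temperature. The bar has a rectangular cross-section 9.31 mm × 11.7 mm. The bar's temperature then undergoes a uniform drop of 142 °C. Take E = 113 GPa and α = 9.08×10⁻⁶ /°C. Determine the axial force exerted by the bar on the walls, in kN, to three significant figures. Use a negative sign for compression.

15.9 kN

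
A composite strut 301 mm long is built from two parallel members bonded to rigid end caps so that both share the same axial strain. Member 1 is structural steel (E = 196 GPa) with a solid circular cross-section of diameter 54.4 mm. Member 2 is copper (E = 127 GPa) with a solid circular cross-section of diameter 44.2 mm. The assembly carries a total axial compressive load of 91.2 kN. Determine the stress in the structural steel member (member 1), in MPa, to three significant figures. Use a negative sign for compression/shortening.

A_1 = 2324 mm².
A_2 = 1534 mm².
Equal strain + equilibrium ⇒ each member carries load in proportion to AE: A₁E₁ = 455600000 N, A₂E₂ = 194900000 N, ΣAE = 650400000 N.
σ₁ = P·E₁/ΣAE = -91200·196000/650400000 = -27.48 MPa.

-27.5 MPa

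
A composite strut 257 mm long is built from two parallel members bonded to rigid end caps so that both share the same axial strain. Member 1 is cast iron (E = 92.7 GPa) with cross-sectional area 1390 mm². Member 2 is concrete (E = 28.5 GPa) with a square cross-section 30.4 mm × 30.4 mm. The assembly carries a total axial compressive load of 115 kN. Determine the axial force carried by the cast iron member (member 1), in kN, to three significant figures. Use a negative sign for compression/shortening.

-95.5 kN

A_2 = 924.2 mm².
Equal strain + equilibrium ⇒ each member carries load in proportion to AE: A₁E₁ = 128900000 N, A₂E₂ = 26340000 N, ΣAE = 155200000 N.
F₁ = P·A₁E₁/ΣAE = -115000·128900000/155200000 = -95480 N.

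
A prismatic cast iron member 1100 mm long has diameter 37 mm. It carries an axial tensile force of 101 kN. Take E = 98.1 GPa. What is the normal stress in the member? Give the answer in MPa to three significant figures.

93.9 MPa

A = 1075 mm².
σ = N/A = 101000/1075 = 93.94 MPa.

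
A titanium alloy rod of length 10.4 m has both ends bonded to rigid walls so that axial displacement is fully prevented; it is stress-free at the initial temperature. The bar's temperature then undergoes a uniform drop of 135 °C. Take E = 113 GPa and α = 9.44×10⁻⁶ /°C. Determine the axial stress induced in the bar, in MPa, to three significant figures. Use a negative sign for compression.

144 MPa

Free thermal expansion αLΔT = 9.44e-6 · 10400 · -135 = -13.25 mm.
The walls impose strain ε = −(-13.25)/10400 = 1.2744e-03; σ = Eε = 113000 · 1.2744e-03 = 144 MPa.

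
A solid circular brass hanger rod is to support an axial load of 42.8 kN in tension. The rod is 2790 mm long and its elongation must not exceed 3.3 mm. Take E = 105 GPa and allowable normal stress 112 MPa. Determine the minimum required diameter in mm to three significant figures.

22.1 mm

Required area A ≥ P/σ_allow = 42800/112 = 382.1 mm².
For a solid circular section, d ≥ √(4A/π) = 22.06 mm.
Elongation limit: A ≥ PL/(Eδ_allow) = 42800·2790/(105000·3.3) = 344.6 mm² ⇒ d ≥ 20.95 mm.
The stress limit governs.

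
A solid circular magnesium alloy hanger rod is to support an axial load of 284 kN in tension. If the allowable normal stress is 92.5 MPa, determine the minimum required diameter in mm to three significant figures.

Required area A ≥ P/σ_allow = 284000/92.5 = 3070 mm².
For a solid circular section, d ≥ √(4A/π) = 62.52 mm.

62.5 mm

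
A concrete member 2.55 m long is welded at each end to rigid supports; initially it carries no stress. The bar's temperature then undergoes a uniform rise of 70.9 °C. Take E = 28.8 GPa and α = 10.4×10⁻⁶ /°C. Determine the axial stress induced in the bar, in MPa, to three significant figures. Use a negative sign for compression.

-21.2 MPa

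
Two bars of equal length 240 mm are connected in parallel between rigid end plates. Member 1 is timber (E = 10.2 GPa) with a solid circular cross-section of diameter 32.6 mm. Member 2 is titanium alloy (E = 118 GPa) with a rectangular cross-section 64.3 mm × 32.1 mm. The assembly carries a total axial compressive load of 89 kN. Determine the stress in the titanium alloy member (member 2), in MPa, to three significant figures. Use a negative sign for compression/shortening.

-41.7 MPa

A_1 = 834.7 mm².
A_2 = 2064 mm².
Equal strain + equilibrium ⇒ each member carries load in proportion to AE: A₁E₁ = 8514000 N, A₂E₂ = 243600000 N, ΣAE = 252100000 N.
σ₂ = P·E₂/ΣAE = -89000·118000/252100000 = -41.66 MPa.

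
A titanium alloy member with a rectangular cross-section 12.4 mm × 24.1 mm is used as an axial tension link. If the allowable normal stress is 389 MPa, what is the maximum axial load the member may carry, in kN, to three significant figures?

A = 298.8 mm².
P_max = σ_allow · A = 389 · 298.8 = 116200 N = 116.2 kN.

116 kN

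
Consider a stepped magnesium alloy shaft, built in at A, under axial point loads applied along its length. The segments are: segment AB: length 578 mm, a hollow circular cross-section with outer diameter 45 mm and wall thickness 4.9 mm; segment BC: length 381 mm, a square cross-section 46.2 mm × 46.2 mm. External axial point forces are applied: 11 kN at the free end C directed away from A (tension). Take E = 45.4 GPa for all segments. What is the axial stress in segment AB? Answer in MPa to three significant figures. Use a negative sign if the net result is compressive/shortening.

17.8 MPa

Internal axial forces (sectioning from the free end, tension +): N_BC = 11 kN, N_AB = 11 kN.
A_AB = 617.3 mm².
σ_AB = N_AB/A_AB = 11000/617.3 = 17.82 MPa.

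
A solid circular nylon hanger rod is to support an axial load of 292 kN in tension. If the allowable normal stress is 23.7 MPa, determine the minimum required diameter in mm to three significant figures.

Required area A ≥ P/σ_allow = 292000/23.7 = 12320 mm².
For a solid circular section, d ≥ √(4A/π) = 125.2 mm.

125 mm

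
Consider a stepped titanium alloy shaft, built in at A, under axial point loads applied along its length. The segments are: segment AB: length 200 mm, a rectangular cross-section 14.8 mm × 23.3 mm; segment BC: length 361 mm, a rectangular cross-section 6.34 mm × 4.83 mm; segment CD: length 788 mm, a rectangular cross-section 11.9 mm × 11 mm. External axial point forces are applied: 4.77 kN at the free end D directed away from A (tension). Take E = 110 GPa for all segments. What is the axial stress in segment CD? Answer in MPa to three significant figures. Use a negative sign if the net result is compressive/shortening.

Internal axial forces (sectioning from the free end, tension +): N_CD = 4.77 kN, N_BC = 4.77 kN, N_AB = 4.77 kN.
A_CD = 130.9 mm².
σ_CD = N_CD/A_CD = 4770/130.9 = 36.44 MPa.

36.4 MPa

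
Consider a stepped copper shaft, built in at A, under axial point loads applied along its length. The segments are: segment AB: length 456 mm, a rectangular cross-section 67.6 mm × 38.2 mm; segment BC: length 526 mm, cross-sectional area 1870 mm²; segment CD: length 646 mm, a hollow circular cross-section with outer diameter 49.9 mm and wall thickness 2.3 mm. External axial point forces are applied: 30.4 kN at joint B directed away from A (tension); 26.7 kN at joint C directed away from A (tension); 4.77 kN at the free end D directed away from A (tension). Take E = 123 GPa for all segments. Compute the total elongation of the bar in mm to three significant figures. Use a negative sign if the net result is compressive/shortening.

Internal axial forces (sectioning from the free end, tension +): N_CD = 4.77 kN, N_BC = 31.47 kN, N_AB = 61.87 kN.
A_AB = 2582 mm².
A_CD = 343.9 mm².
δ_AB = 61870·456/(2582·123000) = 0.08882 mm
δ_BC = 31470·526/(1870·123000) = 0.07197 mm
δ_CD = 4770·646/(343.9·123000) = 0.07284 mm
δ = Σδ_i = 0.2336 mm.

0.234 mm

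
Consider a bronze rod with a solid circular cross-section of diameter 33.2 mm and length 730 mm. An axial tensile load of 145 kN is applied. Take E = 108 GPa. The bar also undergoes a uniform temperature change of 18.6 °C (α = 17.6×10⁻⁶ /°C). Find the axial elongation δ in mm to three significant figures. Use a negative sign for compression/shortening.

1.37 mm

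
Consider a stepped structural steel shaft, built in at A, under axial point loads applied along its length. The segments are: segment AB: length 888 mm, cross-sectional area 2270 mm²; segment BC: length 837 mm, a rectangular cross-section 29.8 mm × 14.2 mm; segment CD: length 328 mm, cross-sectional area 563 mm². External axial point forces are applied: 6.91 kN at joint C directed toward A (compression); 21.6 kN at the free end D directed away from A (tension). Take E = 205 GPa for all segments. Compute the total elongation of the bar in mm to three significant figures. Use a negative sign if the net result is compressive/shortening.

0.231 mm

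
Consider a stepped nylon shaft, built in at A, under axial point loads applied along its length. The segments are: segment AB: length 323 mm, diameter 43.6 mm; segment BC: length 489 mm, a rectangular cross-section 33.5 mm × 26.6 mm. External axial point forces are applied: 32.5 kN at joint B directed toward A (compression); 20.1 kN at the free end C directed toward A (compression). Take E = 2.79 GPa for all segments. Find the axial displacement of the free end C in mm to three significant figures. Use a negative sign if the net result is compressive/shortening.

Internal axial forces (sectioning from the free end, tension +): N_BC = -20.1 kN, N_AB = -52.6 kN.
A_AB = 1493 mm².
A_BC = 891.1 mm².
δ_AB = -52600·323/(1493·2790) = -4.079 mm
δ_BC = -20100·489/(891.1·2790) = -3.953 mm
δ = Σδ_i = -8.032 mm.

-8.03 mm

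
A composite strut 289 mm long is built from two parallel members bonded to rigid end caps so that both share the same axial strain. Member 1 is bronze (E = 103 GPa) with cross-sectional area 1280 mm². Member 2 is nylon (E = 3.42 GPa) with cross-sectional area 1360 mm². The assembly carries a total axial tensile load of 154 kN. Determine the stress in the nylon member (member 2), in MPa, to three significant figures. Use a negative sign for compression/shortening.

Equal strain + equilibrium ⇒ each member carries load in proportion to AE: A₁E₁ = 131800000 N, A₂E₂ = 4651000 N, ΣAE = 136500000 N.
σ₂ = P·E₂/ΣAE = 154000·3420/136500000 = 3.859 MPa.

3.86 MPa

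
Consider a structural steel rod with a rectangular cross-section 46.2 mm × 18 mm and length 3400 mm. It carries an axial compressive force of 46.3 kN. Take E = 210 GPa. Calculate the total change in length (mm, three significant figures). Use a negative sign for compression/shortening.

A = 831.6 mm².
δ_mech = NL/(AE) = -46300·3400/(831.6·210000) = -0.9014 mm.

-0.901 mm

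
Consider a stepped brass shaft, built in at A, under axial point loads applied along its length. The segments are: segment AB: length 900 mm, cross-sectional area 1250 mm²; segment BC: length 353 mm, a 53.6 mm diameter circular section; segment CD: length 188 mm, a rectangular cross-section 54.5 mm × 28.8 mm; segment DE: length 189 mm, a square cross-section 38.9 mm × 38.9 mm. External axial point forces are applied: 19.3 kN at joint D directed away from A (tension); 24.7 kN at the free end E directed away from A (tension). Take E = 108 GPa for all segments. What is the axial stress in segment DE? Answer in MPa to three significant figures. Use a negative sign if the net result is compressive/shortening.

Internal axial forces (sectioning from the free end, tension +): N_DE = 24.7 kN, N_CD = 44 kN, N_BC = 44 kN, N_AB = 44 kN.
A_DE = 1513 mm².
σ_DE = N_DE/A_DE = 24700/1513 = 16.32 MPa.

16.3 MPa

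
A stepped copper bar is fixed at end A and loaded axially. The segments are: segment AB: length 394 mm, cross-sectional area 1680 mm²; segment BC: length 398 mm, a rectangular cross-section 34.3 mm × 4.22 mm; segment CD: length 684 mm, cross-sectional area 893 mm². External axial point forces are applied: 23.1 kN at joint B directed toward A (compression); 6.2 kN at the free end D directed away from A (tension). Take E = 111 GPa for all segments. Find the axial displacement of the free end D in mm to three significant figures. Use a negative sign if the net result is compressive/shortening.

0.161 mm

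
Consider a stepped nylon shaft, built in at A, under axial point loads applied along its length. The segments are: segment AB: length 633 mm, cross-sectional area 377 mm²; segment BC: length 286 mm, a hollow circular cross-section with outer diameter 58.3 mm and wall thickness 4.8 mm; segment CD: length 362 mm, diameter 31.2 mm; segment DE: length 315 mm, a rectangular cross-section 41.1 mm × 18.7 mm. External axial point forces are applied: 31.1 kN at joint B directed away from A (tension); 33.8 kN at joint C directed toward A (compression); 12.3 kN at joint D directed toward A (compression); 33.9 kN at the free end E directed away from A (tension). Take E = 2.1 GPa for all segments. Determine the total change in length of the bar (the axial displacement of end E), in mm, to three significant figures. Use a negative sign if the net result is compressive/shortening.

Internal axial forces (sectioning from the free end, tension +): N_DE = 33.9 kN, N_CD = 21.6 kN, N_BC = -12.2 kN, N_AB = 18.9 kN.
A_BC = 806.8 mm².
A_CD = 764.5 mm².
A_DE = 768.6 mm².
δ_AB = 18900·633/(377·2100) = 15.11 mm
δ_BC = -12200·286/(806.8·2100) = -2.059 mm
δ_CD = 21600·362/(764.5·2100) = 4.87 mm
δ_DE = 33900·315/(768.6·2100) = 6.616 mm
δ = Σδ_i = 24.54 mm.

24.5 mm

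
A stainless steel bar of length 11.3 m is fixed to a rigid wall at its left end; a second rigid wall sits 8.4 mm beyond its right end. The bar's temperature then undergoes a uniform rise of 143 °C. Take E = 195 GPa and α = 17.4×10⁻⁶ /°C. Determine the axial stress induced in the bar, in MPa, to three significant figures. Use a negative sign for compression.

-340 MPa

Free thermal expansion αLΔT = 17.4e-6 · 11300 · 143 = 28.12 mm.
The walls engage after the gap closes; constrained expansion = 28.12 − 8.4 = 19.72 mm.
The walls impose strain ε = −(19.72)/11300 = -1.7448e-03; σ = Eε = 195000 · -1.7448e-03 = -340.2 MPa.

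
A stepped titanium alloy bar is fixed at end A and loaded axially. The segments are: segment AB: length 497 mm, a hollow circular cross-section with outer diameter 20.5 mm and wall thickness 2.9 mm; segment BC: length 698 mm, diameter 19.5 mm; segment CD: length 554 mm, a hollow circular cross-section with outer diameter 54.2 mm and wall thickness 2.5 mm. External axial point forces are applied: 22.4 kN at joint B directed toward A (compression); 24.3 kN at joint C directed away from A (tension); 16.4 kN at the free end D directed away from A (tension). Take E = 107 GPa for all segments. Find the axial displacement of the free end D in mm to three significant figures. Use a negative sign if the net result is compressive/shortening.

1.63 mm

Internal axial forces (sectioning from the free end, tension +): N_CD = 16.4 kN, N_BC = 40.7 kN, N_AB = 18.3 kN.
A_AB = 160.3 mm².
A_BC = 298.6 mm².
A_CD = 406.1 mm².
δ_AB = 18300·497/(160.3·107000) = 0.5301 mm
δ_BC = 40700·698/(298.6·107000) = 0.889 mm
δ_CD = 16400·554/(406.1·107000) = 0.2091 mm
δ = Σδ_i = 1.628 mm.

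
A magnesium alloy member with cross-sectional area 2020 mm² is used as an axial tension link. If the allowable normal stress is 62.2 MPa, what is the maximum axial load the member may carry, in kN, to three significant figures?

126 kN

P_max = σ_allow · A = 62.2 · 2020 = 125600 N = 125.6 kN.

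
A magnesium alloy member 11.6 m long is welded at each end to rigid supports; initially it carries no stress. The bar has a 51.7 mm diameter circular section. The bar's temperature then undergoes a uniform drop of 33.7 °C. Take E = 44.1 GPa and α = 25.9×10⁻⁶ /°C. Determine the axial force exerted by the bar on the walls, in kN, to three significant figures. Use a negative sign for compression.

80.8 kN

Free thermal expansion αLΔT = 25.9e-6 · 11600 · -33.7 = -10.12 mm.
The walls impose strain ε = −(-10.12)/11600 = 8.7283e-04; σ = Eε = 44100 · 8.7283e-04 = 38.49 MPa.
Wall reaction R = σ·A = 38.49·2099 = 80810 N = 80.81 kN.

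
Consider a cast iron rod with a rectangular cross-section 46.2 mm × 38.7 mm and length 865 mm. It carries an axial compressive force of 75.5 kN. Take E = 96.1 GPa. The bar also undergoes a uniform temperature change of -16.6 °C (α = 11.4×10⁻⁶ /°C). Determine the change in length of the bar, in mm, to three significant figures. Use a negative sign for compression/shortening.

A = 1788 mm².
δ_mech = NL/(AE) = -75500·865/(1788·96100) = -0.3801 mm.
δ_thermal = αLΔT = 11.4e-6·865·-16.6 = -0.1637 mm.
δ = δ_mech + δ_thermal = -0.5438 mm.

-0.544 mm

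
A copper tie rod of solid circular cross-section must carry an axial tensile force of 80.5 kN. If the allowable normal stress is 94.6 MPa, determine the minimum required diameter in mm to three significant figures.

Required area A ≥ P/σ_allow = 80500/94.6 = 851 mm².
For a solid circular section, d ≥ √(4A/π) = 32.92 mm.

32.9 mm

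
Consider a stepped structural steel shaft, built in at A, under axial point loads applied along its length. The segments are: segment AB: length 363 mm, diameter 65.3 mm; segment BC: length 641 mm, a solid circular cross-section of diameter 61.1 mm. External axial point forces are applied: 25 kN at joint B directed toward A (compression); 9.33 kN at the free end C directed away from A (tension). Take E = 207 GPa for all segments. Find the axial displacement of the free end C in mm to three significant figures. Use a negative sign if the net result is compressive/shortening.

0.00165 mm

Internal axial forces (sectioning from the free end, tension +): N_BC = 9.33 kN, N_AB = -15.67 kN.
A_AB = 3349 mm².
A_BC = 2932 mm².
δ_AB = -15670·363/(3349·207000) = -0.008205 mm
δ_BC = 9330·641/(2932·207000) = 0.009854 mm
δ = Σδ_i = 0.001648 mm.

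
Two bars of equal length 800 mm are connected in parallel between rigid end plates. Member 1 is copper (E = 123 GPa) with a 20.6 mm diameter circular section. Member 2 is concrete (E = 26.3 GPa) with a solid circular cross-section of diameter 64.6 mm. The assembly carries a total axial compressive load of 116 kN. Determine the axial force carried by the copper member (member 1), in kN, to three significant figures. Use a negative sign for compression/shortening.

A_1 = 333.3 mm².
A_2 = 3278 mm².
Equal strain + equilibrium ⇒ each member carries load in proportion to AE: A₁E₁ = 40990000 N, A₂E₂ = 86200000 N, ΣAE = 127200000 N.
F₁ = P·A₁E₁/ΣAE = -116000·40990000/127200000 = -37390 N.

-37.4 kN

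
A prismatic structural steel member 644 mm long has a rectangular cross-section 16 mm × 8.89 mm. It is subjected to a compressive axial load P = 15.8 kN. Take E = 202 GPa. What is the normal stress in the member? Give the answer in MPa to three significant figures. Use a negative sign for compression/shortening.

A = 142.2 mm².
σ = N/A = -15800/142.2 = -111.1 MPa.

-111 MPa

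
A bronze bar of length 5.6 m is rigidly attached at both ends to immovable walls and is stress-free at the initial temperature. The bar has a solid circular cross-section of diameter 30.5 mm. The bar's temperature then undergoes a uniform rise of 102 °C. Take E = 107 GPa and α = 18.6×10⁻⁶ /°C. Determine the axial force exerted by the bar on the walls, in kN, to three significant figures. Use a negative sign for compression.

Free thermal expansion αLΔT = 18.6e-6 · 5600 · 102 = 10.62 mm.
The walls impose strain ε = −(10.62)/5600 = -1.8972e-03; σ = Eε = 107000 · -1.8972e-03 = -203 MPa.
Wall reaction R = σ·A = -203·730.6 = -148300 N = -148.3 kN.

-148 kN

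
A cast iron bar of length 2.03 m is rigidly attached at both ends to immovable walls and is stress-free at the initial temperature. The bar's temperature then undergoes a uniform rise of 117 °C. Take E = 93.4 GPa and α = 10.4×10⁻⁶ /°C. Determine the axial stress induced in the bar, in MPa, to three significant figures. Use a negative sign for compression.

Free thermal expansion αLΔT = 10.4e-6 · 2030 · 117 = 2.47 mm.
The walls impose strain ε = −(2.47)/2030 = -1.2168e-03; σ = Eε = 93400 · -1.2168e-03 = -113.6 MPa.

-114 MPa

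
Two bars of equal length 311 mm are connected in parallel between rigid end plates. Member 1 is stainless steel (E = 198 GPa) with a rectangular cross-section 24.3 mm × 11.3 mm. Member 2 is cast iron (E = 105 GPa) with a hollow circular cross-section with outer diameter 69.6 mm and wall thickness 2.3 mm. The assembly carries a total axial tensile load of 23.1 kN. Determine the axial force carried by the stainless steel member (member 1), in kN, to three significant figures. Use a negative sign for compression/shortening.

A_1 = 274.6 mm².
A_2 = 486.3 mm².
Equal strain + equilibrium ⇒ each member carries load in proportion to AE: A₁E₁ = 54370000 N, A₂E₂ = 51060000 N, ΣAE = 105400000 N.
F₁ = P·A₁E₁/ΣAE = 23100·54370000/105400000 = 11910 N.

11.9 kN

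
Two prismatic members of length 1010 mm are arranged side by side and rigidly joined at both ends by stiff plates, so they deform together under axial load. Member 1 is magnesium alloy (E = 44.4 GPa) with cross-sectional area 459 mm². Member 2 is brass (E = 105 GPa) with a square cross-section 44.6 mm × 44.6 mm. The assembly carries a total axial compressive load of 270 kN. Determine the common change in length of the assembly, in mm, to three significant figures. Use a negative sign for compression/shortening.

-1.19 mm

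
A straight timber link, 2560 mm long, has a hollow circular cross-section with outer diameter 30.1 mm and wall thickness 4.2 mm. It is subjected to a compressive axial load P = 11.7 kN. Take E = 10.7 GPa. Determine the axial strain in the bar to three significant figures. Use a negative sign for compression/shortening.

-0.00320

A = 341.7 mm².
σ = N/A = -34.24 MPa; ε = σ/E = -34.24/10700 = -3.200e-03.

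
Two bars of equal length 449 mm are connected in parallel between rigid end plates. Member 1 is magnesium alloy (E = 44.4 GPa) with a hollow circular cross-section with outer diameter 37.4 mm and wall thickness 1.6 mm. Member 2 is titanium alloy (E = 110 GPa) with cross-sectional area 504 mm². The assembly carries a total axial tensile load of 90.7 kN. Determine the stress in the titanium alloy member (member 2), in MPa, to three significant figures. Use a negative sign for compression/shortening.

A_1 = 180 mm².
Equal strain + equilibrium ⇒ each member carries load in proportion to AE: A₁E₁ = 7990000 N, A₂E₂ = 55440000 N, ΣAE = 63430000 N.
σ₂ = P·E₂/ΣAE = 90700·110000/63430000 = 157.3 MPa.

157 MPa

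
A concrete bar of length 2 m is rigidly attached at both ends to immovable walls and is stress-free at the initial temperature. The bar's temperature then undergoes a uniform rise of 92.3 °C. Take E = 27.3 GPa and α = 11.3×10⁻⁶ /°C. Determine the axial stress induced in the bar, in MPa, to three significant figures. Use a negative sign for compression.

Free thermal expansion αLΔT = 11.3e-6 · 2000 · 92.3 = 2.086 mm.
The walls impose strain ε = −(2.086)/2000 = -1.0430e-03; σ = Eε = 27300 · -1.0430e-03 = -28.47 MPa.

-28.5 MPa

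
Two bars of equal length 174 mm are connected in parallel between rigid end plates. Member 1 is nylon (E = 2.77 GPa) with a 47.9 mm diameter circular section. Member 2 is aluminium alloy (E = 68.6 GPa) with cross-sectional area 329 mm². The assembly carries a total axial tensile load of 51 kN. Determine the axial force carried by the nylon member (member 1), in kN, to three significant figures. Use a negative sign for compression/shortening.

A_1 = 1802 mm².
Equal strain + equilibrium ⇒ each member carries load in proportion to AE: A₁E₁ = 4992000 N, A₂E₂ = 22570000 N, ΣAE = 27560000 N.
F₁ = P·A₁E₁/ΣAE = 51000·4992000/27560000 = 9237 N.

9.24 kN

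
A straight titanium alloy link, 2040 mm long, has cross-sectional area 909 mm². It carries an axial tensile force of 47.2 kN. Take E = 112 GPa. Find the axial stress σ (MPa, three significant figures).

51.9 MPa

σ = N/A = 47200/909 = 51.93 MPa.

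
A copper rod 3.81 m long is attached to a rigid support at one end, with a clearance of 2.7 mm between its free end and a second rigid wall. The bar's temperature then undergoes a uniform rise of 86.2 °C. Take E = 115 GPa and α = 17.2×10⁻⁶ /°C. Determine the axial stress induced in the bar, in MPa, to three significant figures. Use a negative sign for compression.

-89.0 MPa

Free thermal expansion αLΔT = 17.2e-6 · 3810 · 86.2 = 5.649 mm.
The walls engage after the gap closes; constrained expansion = 5.649 − 2.7 = 2.949 mm.
The walls impose strain ε = −(2.949)/3810 = -7.7398e-04; σ = Eε = 115000 · -7.7398e-04 = -89.01 MPa.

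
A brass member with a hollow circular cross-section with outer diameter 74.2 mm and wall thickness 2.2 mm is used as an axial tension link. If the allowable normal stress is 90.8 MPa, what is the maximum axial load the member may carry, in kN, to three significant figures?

45.2 kN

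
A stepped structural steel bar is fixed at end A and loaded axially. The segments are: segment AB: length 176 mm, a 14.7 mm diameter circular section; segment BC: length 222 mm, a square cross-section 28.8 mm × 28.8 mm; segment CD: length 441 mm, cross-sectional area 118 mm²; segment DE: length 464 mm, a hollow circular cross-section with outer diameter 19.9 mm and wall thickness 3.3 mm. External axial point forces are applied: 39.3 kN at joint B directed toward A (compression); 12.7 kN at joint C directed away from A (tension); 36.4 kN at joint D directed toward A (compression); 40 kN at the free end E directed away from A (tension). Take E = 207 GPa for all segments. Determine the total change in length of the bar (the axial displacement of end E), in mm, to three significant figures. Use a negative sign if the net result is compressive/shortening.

Internal axial forces (sectioning from the free end, tension +): N_DE = 40 kN, N_CD = 3.6 kN, N_BC = 16.3 kN, N_AB = -23 kN.
A_AB = 169.7 mm².
A_BC = 829.4 mm².
A_DE = 172.1 mm².
δ_AB = -23000·176/(169.7·207000) = -0.1152 mm
δ_BC = 16300·222/(829.4·207000) = 0.02108 mm
δ_CD = 3600·441/(118·207000) = 0.065 mm
δ_DE = 40000·464/(172.1·207000) = 0.521 mm
δ = Σδ_i = 0.4918 mm.

0.492 mm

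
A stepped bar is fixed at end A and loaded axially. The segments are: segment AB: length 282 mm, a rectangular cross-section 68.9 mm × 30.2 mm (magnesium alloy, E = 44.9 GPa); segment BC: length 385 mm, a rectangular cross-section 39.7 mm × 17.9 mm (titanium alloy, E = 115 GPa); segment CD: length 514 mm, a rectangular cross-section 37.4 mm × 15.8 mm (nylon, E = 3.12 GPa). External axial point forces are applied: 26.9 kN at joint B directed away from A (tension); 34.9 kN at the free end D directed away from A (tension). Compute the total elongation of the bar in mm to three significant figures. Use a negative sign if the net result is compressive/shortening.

Internal axial forces (sectioning from the free end, tension +): N_CD = 34.9 kN, N_BC = 34.9 kN, N_AB = 61.8 kN.
A_AB = 2081 mm².
A_BC = 710.6 mm².
A_CD = 590.9 mm².
δ_AB = 61800·282/(2081·44900) = 0.1865 mm
δ_BC = 34900·385/(710.6·115000) = 0.1644 mm
δ_CD = 34900·514/(590.9·3120) = 9.73 mm
δ = Σδ_i = 10.08 mm.

10.1 mm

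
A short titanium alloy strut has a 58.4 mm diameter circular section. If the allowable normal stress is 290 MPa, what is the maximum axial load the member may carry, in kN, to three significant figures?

777 kN

A = 2679 mm².
P_max = σ_allow · A = 290 · 2679 = 776800 N = 776.8 kN.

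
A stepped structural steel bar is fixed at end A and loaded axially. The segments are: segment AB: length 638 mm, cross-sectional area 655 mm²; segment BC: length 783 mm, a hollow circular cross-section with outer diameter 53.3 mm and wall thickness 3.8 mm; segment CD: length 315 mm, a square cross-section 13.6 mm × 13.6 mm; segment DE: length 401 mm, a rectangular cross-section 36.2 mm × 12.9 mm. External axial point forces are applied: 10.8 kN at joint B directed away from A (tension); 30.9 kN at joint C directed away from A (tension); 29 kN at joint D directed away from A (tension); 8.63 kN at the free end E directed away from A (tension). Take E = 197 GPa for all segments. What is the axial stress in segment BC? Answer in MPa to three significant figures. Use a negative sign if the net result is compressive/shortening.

116 MPa

Internal axial forces (sectioning from the free end, tension +): N_DE = 8.63 kN, N_CD = 37.63 kN, N_BC = 68.53 kN, N_AB = 79.33 kN.
A_BC = 590.9 mm².
σ_BC = N_BC/A_BC = 68530/590.9 = 116 MPa.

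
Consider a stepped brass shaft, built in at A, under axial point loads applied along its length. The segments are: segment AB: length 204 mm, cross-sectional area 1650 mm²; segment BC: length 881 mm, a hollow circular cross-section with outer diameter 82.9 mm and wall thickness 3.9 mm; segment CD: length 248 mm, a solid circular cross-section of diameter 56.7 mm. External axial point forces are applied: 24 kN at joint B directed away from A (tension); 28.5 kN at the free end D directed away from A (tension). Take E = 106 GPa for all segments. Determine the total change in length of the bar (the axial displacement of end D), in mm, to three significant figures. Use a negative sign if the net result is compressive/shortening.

0.332 mm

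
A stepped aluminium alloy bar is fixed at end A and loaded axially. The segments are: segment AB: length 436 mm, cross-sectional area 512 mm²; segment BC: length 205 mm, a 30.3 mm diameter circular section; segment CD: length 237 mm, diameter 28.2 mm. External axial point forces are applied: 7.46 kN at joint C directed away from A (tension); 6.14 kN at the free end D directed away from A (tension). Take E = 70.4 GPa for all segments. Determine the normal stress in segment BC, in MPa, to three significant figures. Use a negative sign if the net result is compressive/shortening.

18.9 MPa

Internal axial forces (sectioning from the free end, tension +): N_CD = 6.14 kN, N_BC = 13.6 kN, N_AB = 13.6 kN.
A_BC = 721.1 mm².
σ_BC = N_BC/A_BC = 13600/721.1 = 18.86 MPa.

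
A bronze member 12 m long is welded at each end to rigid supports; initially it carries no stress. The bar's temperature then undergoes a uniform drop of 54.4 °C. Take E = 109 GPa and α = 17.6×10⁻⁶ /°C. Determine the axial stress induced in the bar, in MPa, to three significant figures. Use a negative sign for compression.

Free thermal expansion αLΔT = 17.6e-6 · 12000 · -54.4 = -11.49 mm.
The walls impose strain ε = −(-11.49)/12000 = 9.5744e-04; σ = Eε = 109000 · 9.5744e-04 = 104.4 MPa.

104 MPa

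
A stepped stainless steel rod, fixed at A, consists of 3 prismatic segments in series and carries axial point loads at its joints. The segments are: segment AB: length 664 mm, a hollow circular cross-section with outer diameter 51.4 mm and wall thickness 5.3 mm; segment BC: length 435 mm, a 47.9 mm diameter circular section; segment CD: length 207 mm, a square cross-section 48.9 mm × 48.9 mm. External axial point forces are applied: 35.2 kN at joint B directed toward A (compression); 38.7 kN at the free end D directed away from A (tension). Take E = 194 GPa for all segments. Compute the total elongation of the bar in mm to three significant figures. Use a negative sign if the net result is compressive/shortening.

0.0810 mm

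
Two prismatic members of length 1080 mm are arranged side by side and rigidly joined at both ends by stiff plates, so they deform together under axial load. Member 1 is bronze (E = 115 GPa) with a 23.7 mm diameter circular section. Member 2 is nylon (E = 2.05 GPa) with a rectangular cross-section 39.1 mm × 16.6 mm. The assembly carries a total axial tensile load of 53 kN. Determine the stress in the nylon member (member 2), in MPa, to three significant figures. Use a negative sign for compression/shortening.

2.09 MPa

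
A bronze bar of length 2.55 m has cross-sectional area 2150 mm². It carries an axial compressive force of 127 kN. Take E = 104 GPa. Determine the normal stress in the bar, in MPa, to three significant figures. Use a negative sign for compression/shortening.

σ = N/A = -127000/2150 = -59.07 MPa.

-59.1 MPa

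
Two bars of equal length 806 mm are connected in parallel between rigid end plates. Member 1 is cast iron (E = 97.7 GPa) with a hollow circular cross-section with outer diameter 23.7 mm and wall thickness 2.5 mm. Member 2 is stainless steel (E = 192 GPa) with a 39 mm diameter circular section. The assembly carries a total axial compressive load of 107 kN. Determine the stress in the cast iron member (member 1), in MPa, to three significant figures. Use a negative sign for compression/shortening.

A_1 = 166.5 mm².
A_2 = 1195 mm².
Equal strain + equilibrium ⇒ each member carries load in proportion to AE: A₁E₁ = 16270000 N, A₂E₂ = 229400000 N, ΣAE = 245600000 N.
σ₁ = P·E₁/ΣAE = -107000·97700/245600000 = -42.56 MPa.

-42.6 MPa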